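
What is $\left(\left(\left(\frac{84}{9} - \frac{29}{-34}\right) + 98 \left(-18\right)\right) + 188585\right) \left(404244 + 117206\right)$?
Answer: $\frac{4968579226225}{51} \approx 9.7423 \cdot 10^{10}$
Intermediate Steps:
$\left(\left(\left(\frac{84}{9} - \frac{29}{-34}\right) + 98 \left(-18\right)\right) + 188585\right) \left(404244 + 117206\right) = \left(\left(\left(84 \cdot \frac{1}{9} - - \frac{29}{34}\right) - 1764\right) + 188585\right) 521450 = \left(\left(\left(\frac{28}{3} + \frac{29}{34}\right) - 1764\right) + 188585\right) 521450 = \left(\left(\frac{1039}{102} - 1764\right) + 188585\right) 521450 = \left(- \frac{178889}{102} + 188585\right) 521450 = \frac{19056781}{102} \cdot 521450 = \frac{4968579226225}{51}$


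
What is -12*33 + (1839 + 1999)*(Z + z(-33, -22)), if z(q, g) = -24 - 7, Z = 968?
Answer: 3595810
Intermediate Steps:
z(q, g) = -31
-12*33 + (1839 + 1999)*(Z + z(-33, -22)) = -12*33 + (1839 + 1999)*(968 - 31) = -396 + 3838*937 = -396 + 3596206 = 3595810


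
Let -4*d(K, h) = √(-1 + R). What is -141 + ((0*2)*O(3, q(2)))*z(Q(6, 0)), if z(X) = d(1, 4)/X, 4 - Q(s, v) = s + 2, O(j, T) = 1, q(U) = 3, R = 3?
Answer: -141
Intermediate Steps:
d(K, h) = -√2/4 (d(K, h) = -√(-1 + 3)/4 = -√2/4)
Q(s, v) = 2 - s (Q(s, v) = 4 - (s + 2) = 4 - (2 + s) = 4 + (-2 - s) = 2 - s)
z(X) = -√2/(4*X) (z(X) = (-√2/4)/X = -√2/(4*X))
-141 + ((0*2)*O(3, q(2)))*z(Q(6, 0)) = -141 + ((0*2)*1)*(-√2/(4*(2 - 1*6))) = -141 + (0*1)*(-√2/(4*(2 - 6))) = -141 + 0*(-¼*√2/(-4)) = -141 + 0*(-¼*√2*(-¼)) = -141 + 0*(√2/16) = -141 + 0 = -141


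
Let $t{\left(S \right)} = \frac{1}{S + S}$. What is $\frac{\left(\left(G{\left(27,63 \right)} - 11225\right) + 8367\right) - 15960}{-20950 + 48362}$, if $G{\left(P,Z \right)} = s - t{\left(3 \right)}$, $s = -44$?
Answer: $- \frac{113173}{164472} \approx -0.6881$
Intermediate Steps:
$t{\left(S \right)} = \frac{1}{2 S}$
$G{\left(P,Z \right)} = - \frac{265}{6}$ ($G{\left(P,Z \right)} = -44 - \frac{1}{2 \cdot 3} = -44 - \frac{1}{2} \cdot \frac{1}{3} = -44 - \frac{1}{6} = - \frac{265}{6}$)
$\frac{\left(\left(G{\left(27,63 \right)} - 11225\right) + 8367\right) - 15960}{-20950 + 48362} = \frac{\left(\left(- \frac{265}{6} - 11225\right) + 8367\right) - 15960}{-20950 + 48362} = \frac{\left(- \frac{67615}{6} + 8367\right) - 15960}{27412} = \left(- \frac{17413}{6} - 15960\right) \frac{1}{27412} = \left(- \frac{113173}{6}\right) \frac{1}{27412} = - \frac{113173}{164472}$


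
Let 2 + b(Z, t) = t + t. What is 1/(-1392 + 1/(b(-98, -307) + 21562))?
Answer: -20946/29156831 ≈ -0.00071839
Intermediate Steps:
b(Z, t) = -2 + 2*t (b(Z, t) = -2 + (t + t) = -2 + 2*t)
1/(-1392 + 1/(b(-98, -307) + 21562)) = 1/(-1392 + 1/((-2 + 2*(-307)) + 21562)) = 1/(-1392 + 1/((-2 - 614) + 21562)) = 1/(-1392 + 1/(-616 + 21562)) = 1/(-1392 + 1/20946) = 1/(-29156831/20946) = -20946/29156831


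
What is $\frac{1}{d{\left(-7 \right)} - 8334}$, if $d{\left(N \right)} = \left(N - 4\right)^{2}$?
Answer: $- \frac{1}{8213} \approx -0.00012176$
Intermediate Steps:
$d{\left(N \right)} = \left(-4 + N\right)^{2}$
$\frac{1}{d{\left(-7 \right)} - 8334} = \frac{1}{\left(-4 - 7\right)^{2} - 8334} = \frac{1}{\left(-11\right)^{2} - 8334} = \frac{1}{121 - 8334} = \frac{1}{-8213} = - \frac{1}{8213}$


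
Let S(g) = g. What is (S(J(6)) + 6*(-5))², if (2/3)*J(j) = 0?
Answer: 900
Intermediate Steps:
J(j) = 0 (J(j) = (3/2)*0 = 0)
(S(J(6)) + 6*(-5))² = (0 + 6*(-5))² = (0 - 30)² = (-30)² = 900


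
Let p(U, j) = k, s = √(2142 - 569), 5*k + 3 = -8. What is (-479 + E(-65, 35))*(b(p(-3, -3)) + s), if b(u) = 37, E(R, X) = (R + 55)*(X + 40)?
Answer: -45473 - 13519*√13 ≈ -94217.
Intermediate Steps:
k = -11/5 (k = -⅗ + (⅕)*(-8) = -⅗ - 8/5 = -11/5 ≈ -2.2000)
E(R, X) = (40 + X)*(55 + R) (E(R, X) = (55 + R)*(40 + X) = (40 + X)*(55 + R))
s = 11*√13 (s = √1573 = 11*√13 ≈ 39.661)
p(U, j) = -11/5
(-479 + E(-65, 35))*(b(p(-3, -3)) + s) = (-479 + (2200 + 40*(-65) + 55*35 - 65*35))*(37 + 11*√13) = (-479 + (2200 - 2600 + 1925 - 2275))*(37 + 11*√13) = (-479 - 750)*(37 + 11*√13) = -1229*(37 + 11*√13) = -45473 - 13519*√13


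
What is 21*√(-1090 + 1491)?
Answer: 21*√401 ≈ 420.52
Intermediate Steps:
21*√(-1090 + 1491) = 21*√401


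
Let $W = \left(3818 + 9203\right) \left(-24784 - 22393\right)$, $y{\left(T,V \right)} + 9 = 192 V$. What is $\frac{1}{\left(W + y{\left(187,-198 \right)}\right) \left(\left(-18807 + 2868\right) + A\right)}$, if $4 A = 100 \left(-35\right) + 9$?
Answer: $\frac{2}{20655916080137} \approx 9.6825 \cdot 10^{-14}$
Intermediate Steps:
$y{\left(T,V \right)} = -9 + 192 V$
$A = - \frac{3491}{4}$ ($A = \frac{100 \left(-35\right) + 9}{4} = \frac{-3500 + 9}{4} = \frac{1}{4} \left(-3491\right) = - \frac{3491}{4} \approx -872.75$)
$W = -614291717$ ($W = 13021 \left(-47177\right) = -614291717$)
$\frac{1}{\left(W + y{\left(187,-198 \right)}\right) \left(\left(-18807 + 2868\right) + A\right)} = \frac{1}{\left(-614291717 + \left(-9 + 192 \left(-198\right)\right)\right) \left(\left(-18807 + 2868\right) - \frac{3491}{4}\right)} = \frac{1}{\left(-614291717 - 38025\right) \left(-15939 - \frac{3491}{4}\right)} = \frac{1}{\left(-614291717 - 38025\right) \left(- \frac{67247}{4}\right)} = \frac{1}{\left(-614329742\right) \left(- \frac{67247}{4}\right)} = \frac{1}{\frac{20655916080137}{2}} = \frac{2}{20655916080137}$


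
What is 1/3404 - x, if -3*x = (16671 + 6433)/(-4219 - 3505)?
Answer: -19655711/19719372 ≈ -0.99677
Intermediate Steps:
x = 5776/5793 (x = -(16671 + 6433)/(3*(-4219 - 3505)) = -23104/(3*(-7724)) = -23104*(-1)/(3*7724) = -⅓*(-5776/1931) = 5776/5793 ≈ 0.99707)
1/3404 - x = 1/3404 - 1*5776/5793 = 1/3404 - 5776/5793 = -19655711/19719372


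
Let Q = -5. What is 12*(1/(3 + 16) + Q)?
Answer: -1128/19 ≈ -59.368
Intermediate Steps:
12*(1/(3 + 16) + Q) = 12*(1/(3 + 16) - 5) = 12*(1/19 - 5) = 12*(-94/19) = -1128/19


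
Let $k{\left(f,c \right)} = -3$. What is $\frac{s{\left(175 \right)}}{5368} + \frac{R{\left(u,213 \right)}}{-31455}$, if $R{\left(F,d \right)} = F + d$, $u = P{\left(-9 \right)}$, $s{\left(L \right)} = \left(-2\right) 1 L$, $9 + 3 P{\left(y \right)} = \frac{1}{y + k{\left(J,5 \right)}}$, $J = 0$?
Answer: $- \frac{27306857}{379913490} \approx -0.071877$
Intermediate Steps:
$P{\left(y \right)} = -3 + \frac{1}{3 \left(-3 + y\right)}$ ($P{\left(y \right)} = -3 + \frac{1}{3 \left(y - 3\right)} = -3 + \frac{1}{3 \left(-3 + y\right)}$)
$s{\left(L \right)} = - 2 L$
$u = - \frac{109}{36}$ ($u = \frac{28 - -81}{3 \left(-3 - 9\right)} = \frac{28 + 81}{3 \left(-12\right)} = \frac{1}{3} \left(- \frac{1}{12}\right) 109 = - \frac{109}{36} \approx -3.0278$)
$\frac{s{\left(175 \right)}}{5368} + \frac{R{\left(u,213 \right)}}{-31455} = \frac{\left(-2\right) 175}{5368} + \frac{- \frac{109}{36} + 213}{-31455} = \left(-350\right) \frac{1}{5368} + \frac{7559}{36} \left(- \frac{1}{31455}\right) = - \frac{175}{2684} - \frac{7559}{1132380} = - \frac{27306857}{379913490}$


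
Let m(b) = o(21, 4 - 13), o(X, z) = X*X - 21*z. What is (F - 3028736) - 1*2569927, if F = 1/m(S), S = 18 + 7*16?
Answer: -3527157689/630 ≈ -5.5987e+6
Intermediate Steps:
o(X, z) = X² - 21*z
S = 130 (S = 18 + 112 = 130)
m(b) = 630 (m(b) = 21² - 21*(4 - 13) = 441 - 21*(-9) = 441 + 189 = 630)
F = 1/630 ≈ 0.0015873
(F - 3028736) - 1*2569927 = (1/630 - 3028736) - 1*2569927 = -1908103679/630 - 2569927 = -3527157689/630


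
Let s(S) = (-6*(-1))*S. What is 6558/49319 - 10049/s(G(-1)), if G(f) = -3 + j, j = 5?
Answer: -495527935/591828 ≈ -837.28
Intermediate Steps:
G(f) = 2 (G(f) = -3 + 5 = 2)
s(S) = 6*S
6558/49319 - 10049/s(G(-1)) = 6558/49319 - 10049/(6*2) = 6558*(1/49319) - 10049/12 = 6558/49319 - 10049*1/12 = 6558/49319 - 10049/12 = -495527935/591828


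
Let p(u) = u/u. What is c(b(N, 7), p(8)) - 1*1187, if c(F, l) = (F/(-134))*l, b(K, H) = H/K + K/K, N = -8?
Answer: -1272465/1072 ≈ -1187.0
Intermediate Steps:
b(K, H) = 1 + H/K (b(K, H) = H/K + 1 = 1 + H/K)
p(u) = 1
c(F, l) = -F*l/134 (c(F, l) = (F*(-1/134))*l = (-F/134)*l = -F*l/134)
c(b(N, 7), p(8)) - 1*1187 = -1/134*(7 - 8)/(-8)*1 - 1*1187 = -1/134*(-⅛*(-1))*1 - 1187 = -1/134*⅛*1 - 1187 = -1/1072 - 1187 = -1272465/1072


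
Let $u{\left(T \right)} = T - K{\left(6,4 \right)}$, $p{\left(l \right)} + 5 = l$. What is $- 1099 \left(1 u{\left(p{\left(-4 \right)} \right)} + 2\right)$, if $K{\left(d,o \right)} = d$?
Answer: $14287$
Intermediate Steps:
$p{\left(l \right)} = -5 + l$
$u{\left(T \right)} = -6 + T$ ($u{\left(T \right)} = T - 6 = -6 + T$)
$- 1099 \left(1 u{\left(p{\left(-4 \right)} \right)} + 2\right) = - 1099 \left(1 \left(-6 - 9\right) + 2\right) = - 1099 \left(1 \left(-15\right) + 2\right) = - 1099 \left(-15 + 2\right) = \left(-1099\right) \left(-13\right) = 14287$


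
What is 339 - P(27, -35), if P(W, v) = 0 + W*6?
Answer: 177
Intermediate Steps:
P(W, v) = 6*W (P(W, v) = 0 + 6*W = 6*W)
339 - P(27, -35) = 339 - 6*27 = 339 - 1*162 = 339 - 162 = 177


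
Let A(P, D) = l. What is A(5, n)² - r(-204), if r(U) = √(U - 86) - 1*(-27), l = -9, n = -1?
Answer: 54 - I*√290 ≈ 54.0 - 17.029*I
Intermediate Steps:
A(P, D) = -9
r(U) = 27 + √(-86 + U) (r(U) = √(-86 + U) + 27 = 27 + √(-86 + U))
A(5, n)² - r(-204) = (-9)² - (27 + √(-86 - 204)) = 81 - (27 + √(-290)) = 81 - (27 + I*√290) = 81 + (-27 - I*√290) = 54 - I*√290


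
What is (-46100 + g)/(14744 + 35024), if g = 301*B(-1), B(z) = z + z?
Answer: -23351/24884 ≈ -0.93839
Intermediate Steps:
B(z) = 2*z
g = -602 (g = 301*(2*(-1)) = 301*(-2) = -602)
(-46100 + g)/(14744 + 35024) = (-46100 - 602)/(14744 + 35024) = -46702/49768 = -46702*1/49768 = -23351/24884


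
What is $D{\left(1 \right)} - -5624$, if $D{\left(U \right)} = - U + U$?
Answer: $5624$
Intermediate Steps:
$D{\left(U \right)} = 0$
$D{\left(1 \right)} - -5624 = 0 - -5624 = 0 + 5624 = 5624$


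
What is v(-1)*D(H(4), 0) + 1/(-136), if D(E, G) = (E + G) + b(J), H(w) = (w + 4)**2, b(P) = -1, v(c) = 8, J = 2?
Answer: 68543/136 ≈ 503.99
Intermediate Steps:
H(w) = (4 + w)**2
D(E, G) = -1 + E + G (D(E, G) = (E + G) - 1 = -1 + E + G)
v(-1)*D(H(4), 0) + 1/(-136) = 8*(-1 + (4 + 4)**2 + 0) + 1/(-136) = 8*(-1 + 8**2 + 0) - 1/136 = 8*(-1 + 64 + 0) - 1/136 = 8*63 - 1/136 = 504 - 1/136 = 68543/136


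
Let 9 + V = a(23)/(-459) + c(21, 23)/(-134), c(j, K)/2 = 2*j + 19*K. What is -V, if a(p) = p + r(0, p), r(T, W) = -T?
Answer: 498179/30753 ≈ 16.199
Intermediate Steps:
c(j, K) = 4*j + 38*K (c(j, K) = 2*(2*j + 19*K) = 4*j + 38*K)
a(p) = p (a(p) = p - 1*0 = p + 0 = p)
V = -498179/30753 (V = -9 + (23/(-459) + (4*21 + 38*23)/(-134)) = -9 + (23*(-1/459) + (84 + 874)*(-1/134)) = -9 + (-23/459 + 958*(-1/134)) = -9 + (-23/459 - 479/67) = -9 - 221402/30753 = -498179/30753 ≈ -16.199)
-V = -1*(-498179/30753) = 498179/30753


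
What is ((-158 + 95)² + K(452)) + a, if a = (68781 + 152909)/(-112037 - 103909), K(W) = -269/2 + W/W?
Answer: 828039193/215946 ≈ 3834.5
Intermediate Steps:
K(W) = -267/2 (K(W) = -269*½ + 1 = -269/2 + 1 = -267/2)
a = -110845/107973 (a = 221690/(-215946) = 221690*(-1/215946) = -110845/107973 ≈ -1.0266)
((-158 + 95)² + K(452)) + a = ((-158 + 95)² - 267/2) - 110845/107973 = ((-63)² - 267/2) - 110845/107973 = (3969 - 267/2) - 110845/107973 = 7671/2 - 110845/107973 = 828039193/215946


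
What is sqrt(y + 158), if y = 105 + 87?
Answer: 5*sqrt(14) ≈ 18.708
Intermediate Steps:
y = 192
sqrt(y + 158) = sqrt(192 + 158) = sqrt(350) = 5*sqrt(14)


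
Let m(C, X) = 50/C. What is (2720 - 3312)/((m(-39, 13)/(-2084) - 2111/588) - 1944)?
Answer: 2357654208/7756322009 ≈ 0.30397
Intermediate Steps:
(2720 - 3312)/((m(-39, 13)/(-2084) - 2111/588) - 1944) = (2720 - 3312)/(((50/(-39))/(-2084) - 2111/588) - 1944) = -592/(((50*(-1/39))*(-1/2084) - 2111*1/588) - 1944) = -592/((-50/39*(-1/2084) - 2111/588) - 1944) = -592/((25/40638 - 2111/588) - 1944) = -592/(-14295353/3982524 - 1944) = -592/(-7756322009/3982524) = -592*(-3982524/7756322009) = 2357654208/7756322009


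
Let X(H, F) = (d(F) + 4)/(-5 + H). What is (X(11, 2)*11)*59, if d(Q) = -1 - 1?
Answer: 649/3 ≈ 216.33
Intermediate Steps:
d(Q) = -2
X(H, F) = 2/(-5 + H) (X(H, F) = (-2 + 4)/(-5 + H) = 2/(-5 + H))
(X(11, 2)*11)*59 = ((2/(-5 + 11))*11)*59 = ((2/6)*11)*59 = ((2*(⅙))*11)*59 = ((⅓)*11)*59 = (11/3)*59 = 649/3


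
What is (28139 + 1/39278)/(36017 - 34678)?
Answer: 1105243643/52593242 ≈ 21.015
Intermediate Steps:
(28139 + 1/39278)/(36017 - 34678) = (28139 + 1/39278)/1339 = (1105243643/39278)*(1/1339) = 1105243643/52593242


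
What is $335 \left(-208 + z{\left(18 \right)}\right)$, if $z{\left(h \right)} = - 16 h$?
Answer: $-166160$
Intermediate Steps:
$335 \left(-208 + z{\left(18 \right)}\right) = 335 \left(-208 - 288\right) = 335 \left(-496\right) = -166160$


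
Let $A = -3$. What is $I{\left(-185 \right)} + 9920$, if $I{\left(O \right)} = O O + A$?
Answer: $44142$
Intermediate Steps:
$I{\left(O \right)} = -3 + O^{2}$ ($I{\left(O \right)} = O O - 3 = O^{2} - 3 = -3 + O^{2}$)
$I{\left(-185 \right)} + 9920 = \left(-3 + \left(-185\right)^{2}\right) + 9920 = \left(-3 + 34225\right) + 9920 = 34222 + 9920 = 44142$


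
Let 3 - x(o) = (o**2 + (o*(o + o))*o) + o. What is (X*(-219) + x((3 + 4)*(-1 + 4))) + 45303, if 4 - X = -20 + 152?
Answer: 54354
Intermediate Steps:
x(o) = 3 - o - o**2 - 2*o**3 (x(o) = 3 - ((o**2 + (o*(o + o))*o) + o) = 3 - ((o**2 + (o*(2*o))*o) + o) = 3 - ((o**2 + (2*o**2)*o) + o) = 3 - ((o**2 + 2*o**3) + o) = 3 - (o + o**2 + 2*o**3) = 3 + (-o - o**2 - 2*o**3) = 3 - o - o**2 - 2*o**3)
X = -128 (X = 4 - (-20 + 152) = 4 - 1*132 = 4 - 132 = -128)
(X*(-219) + x((3 + 4)*(-1 + 4))) + 45303 = (-128*(-219) + (3 - (3 + 4)*(-1 + 4) - ((3 + 4)*(-1 + 4))**2 - 2*(-1 + 4)**3*(3 + 4)**3)) + 45303 = (28032 + (3 - 7*3 - (7*3)**2 - 2*(7*3)**3)) + 45303 = (28032 + (3 - 1*21 - 1*21**2 - 2*21**3)) + 45303 = (28032 + (3 - 21 - 1*441 - 2*9261)) + 45303 = (28032 + (3 - 21 - 441 - 18522)) + 45303 = (28032 - 18981) + 45303 = 9051 + 45303 = 54354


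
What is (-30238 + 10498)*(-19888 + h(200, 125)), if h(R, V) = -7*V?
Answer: 409861620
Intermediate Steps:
(-30238 + 10498)*(-19888 + h(200, 125)) = (-30238 + 10498)*(-19888 - 7*125) = -19740*(-19888 - 875) = -19740*(-20763) = 409861620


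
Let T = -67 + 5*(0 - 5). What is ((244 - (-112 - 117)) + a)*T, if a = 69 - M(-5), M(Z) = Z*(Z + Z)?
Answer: -45264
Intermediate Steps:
M(Z) = 2*Z² (M(Z) = Z*(2*Z) = 2*Z²)
T = -92 (T = -67 + 5*(-5) = -67 - 25 = -92)
a = 19 (a = 69 - 2*(-5)² = 69 - 2*25 = 69 - 1*50 = 69 - 50 = 19)
((244 - (-112 - 117)) + a)*T = ((244 - (-112 - 117)) + 19)*(-92) = ((244 - 1*(-229)) + 19)*(-92) = ((244 + 229) + 19)*(-92) = (473 + 19)*(-92) = 492*(-92) = -45264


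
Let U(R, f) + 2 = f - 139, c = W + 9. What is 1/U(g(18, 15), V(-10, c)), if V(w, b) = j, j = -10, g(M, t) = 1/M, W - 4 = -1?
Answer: -1/151 ≈ -0.0066225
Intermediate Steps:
W = 3 (W = 4 - 1 = 3)
c = 12 (c = 3 + 9 = 12)
V(w, b) = -10
U(R, f) = -141 + f (U(R, f) = -2 + (f - 139) = -2 + (-139 + f) = -141 + f)
1/U(g(18, 15), V(-10, c)) = 1/(-141 - 10) = 1/(-151) = -1/151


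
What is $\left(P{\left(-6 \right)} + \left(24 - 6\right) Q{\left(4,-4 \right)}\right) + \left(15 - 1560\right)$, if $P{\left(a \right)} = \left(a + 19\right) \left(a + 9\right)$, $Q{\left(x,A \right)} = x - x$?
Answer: $-1506$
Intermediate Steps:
$Q{\left(x,A \right)} = 0$
$P{\left(a \right)} = \left(9 + a\right) \left(19 + a\right)$ ($P{\left(a \right)} = \left(19 + a\right) \left(9 + a\right) = \left(9 + a\right) \left(19 + a\right)$)
$\left(P{\left(-6 \right)} + \left(24 - 6\right) Q{\left(4,-4 \right)}\right) + \left(15 - 1560\right) = \left(\left(171 + \left(-6\right)^{2} + 28 \left(-6\right)\right) + \left(24 - 6\right) 0\right) + \left(15 - 1560\right) = \left(\left(171 + 36 - 168\right) + 18 \cdot 0\right) - 1545 = \left(39 + 0\right) - 1545 = 39 - 1545 = -1506$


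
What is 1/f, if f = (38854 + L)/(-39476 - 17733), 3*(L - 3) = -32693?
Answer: -171627/83878 ≈ -2.0462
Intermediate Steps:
L = -32684/3 (L = 3 + (⅓)*(-32693) = 3 - 32693/3 = -32684/3 ≈ -10895.)
f = -83878/171627 (f = (38854 - 32684/3)/(-39476 - 17733) = (83878/3)/(-57209) = (83878/3)*(-1/57209) = -83878/171627 ≈ -0.48872)
1/f = 1/(-83878/171627) = -171627/83878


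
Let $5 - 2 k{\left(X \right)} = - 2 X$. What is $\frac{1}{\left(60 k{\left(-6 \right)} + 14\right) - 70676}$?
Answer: $- \frac{1}{70872} \approx -1.411 \cdot 10^{-5}$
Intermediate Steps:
$k{\left(X \right)} = \frac{5}{2} + X$ ($k{\left(X \right)} = \frac{5}{2} - \frac{\left(-2\right) X}{2} = \frac{5}{2} + X$)
$\frac{1}{\left(60 k{\left(-6 \right)} + 14\right) - 70676} = \frac{1}{\left(60 \left(\frac{5}{2} - 6\right) + 14\right) - 70676} = \frac{1}{\left(60 \left(- \frac{7}{2}\right) + 14\right) - 70676} = \frac{1}{\left(-210 + 14\right) - 70676} = \frac{1}{-196 - 70676} = \frac{1}{-70872} = - \frac{1}{70872}$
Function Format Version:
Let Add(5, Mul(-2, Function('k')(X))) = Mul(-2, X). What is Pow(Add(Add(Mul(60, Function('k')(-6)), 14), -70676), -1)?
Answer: Rational(-1, 70872) ≈ -1.4110e-5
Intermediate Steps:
Function('k')(X) = Add(Rational(5, 2), X) (Function('k')(X) = Add(Rational(5, 2), Mul(Rational(-1, 2), Mul(-2, X))) = Add(Rational(5, 2), X))
Pow(Add(Add(Mul(60, Function('k')(-6)), 14), -70676), -1) = Pow(Add(Add(Mul(60, Add(Rational(5, 2), -6)), 14), -70676), -1) = Pow(Add(Add(Mul(60, Rational(-7, 2)), 14), -70676), -1) = Pow(Add(Add(-210, 14), -70676), -1) = Pow(Add(-196, -70676), -1) = Pow(-70872, -1) = Rational(-1, 70872)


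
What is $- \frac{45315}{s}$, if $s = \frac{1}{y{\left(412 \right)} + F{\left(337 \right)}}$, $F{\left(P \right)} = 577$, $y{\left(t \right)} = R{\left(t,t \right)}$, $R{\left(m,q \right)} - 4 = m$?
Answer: $-44997795$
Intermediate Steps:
$R{\left(m,q \right)} = 4 + m$
$y{\left(t \right)} = 4 + t$
$s = \frac{1}{993}$ ($s = \frac{1}{\left(4 + 412\right) + 577} = \frac{1}{416 + 577} = \frac{1}{993} \approx 0.0010071$)
$- \frac{45315}{s} = - 45315 \frac{1}{\frac{1}{993}} = \left(-45315\right) 993 = -44997795$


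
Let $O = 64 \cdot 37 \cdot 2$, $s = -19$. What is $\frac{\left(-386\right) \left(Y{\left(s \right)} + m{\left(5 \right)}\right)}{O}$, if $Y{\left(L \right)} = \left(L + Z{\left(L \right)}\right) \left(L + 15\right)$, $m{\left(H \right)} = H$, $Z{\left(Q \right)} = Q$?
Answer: $- \frac{30301}{2368} \approx -12.796$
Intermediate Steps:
$Y{\left(L \right)} = 2 L \left(15 + L\right)$ ($Y{\left(L \right)} = \left(L + L\right) \left(L + 15\right) = 2 L \left(15 + L\right)$)
$O = 4736$ ($O = 2368 \cdot 2 = 4736$)
$\frac{\left(-386\right) \left(Y{\left(s \right)} + m{\left(5 \right)}\right)}{O} = \frac{\left(-386\right) \left(2 \left(-19\right) \left(15 - 19\right) + 5\right)}{4736} = - 386 \left(2 \left(-19\right) \left(-4\right) + 5\right) \frac{1}{4736} = - 386 \left(152 + 5\right) \frac{1}{4736} = \left(-386\right) 157 \cdot \frac{1}{4736} = \left(-60602\right) \frac{1}{4736} = - \frac{30301}{2368}$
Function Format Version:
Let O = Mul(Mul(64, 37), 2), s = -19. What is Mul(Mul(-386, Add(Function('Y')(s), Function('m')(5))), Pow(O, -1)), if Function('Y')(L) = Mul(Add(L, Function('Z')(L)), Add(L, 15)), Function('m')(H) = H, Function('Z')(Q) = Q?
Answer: Rational(-30301, 2368) ≈ -12.796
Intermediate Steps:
Function('Y')(L) = Mul(2, L, Add(15, L)) (Function('Y')(L) = Mul(Add(L, L), Add(L, 15)) = Mul(Mul(2, L), Add(15, L)) = Mul(2, L, Add(15, L)))
O = 4736 (O = Mul(2368, 2) = 4736)
Mul(Mul(-386, Add(Function('Y')(s), Function('m')(5))), Pow(O, -1)) = Mul(Mul(-386, Add(Mul(2, -19, Add(15, -19)), 5)), Pow(4736, -1)) = Mul(Mul(-386, Add(Mul(2, -19, -4), 5)), Rational(1, 4736)) = Mul(Mul(-386, Add(152, 5)), Rational(1, 4736)) = Mul(Mul(-386, 157), Rational(1, 4736)) = Mul(-60602, Rational(1, 4736)) = Rational(-30301, 2368)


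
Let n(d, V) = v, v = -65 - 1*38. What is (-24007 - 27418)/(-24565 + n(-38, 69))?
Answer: 51425/24668 ≈ 2.0847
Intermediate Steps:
v = -103 (v = -65 - 38 = -103)
n(d, V) = -103
(-24007 - 27418)/(-24565 + n(-38, 69)) = (-24007 - 27418)/(-24565 - 103) = -51425/(-24668) = -51425*(-1/24668) = 51425/24668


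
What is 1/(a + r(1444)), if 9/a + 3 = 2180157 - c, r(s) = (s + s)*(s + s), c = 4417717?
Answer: 2237563/18662492654263 ≈ 1.1990e-7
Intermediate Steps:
r(s) = 4*s² (r(s) = (2*s)*(2*s) = 4*s²)
a = -9/2237563 (a = 9/(-3 + (2180157 - 1*4417717)) = 9/(-3 + (2180157 - 4417717)) = 9/(-3 - 2237560) = 9/(-2237563) = 9*(-1/2237563) = -9/2237563 ≈ -4.0222e-6)
1/(a + r(1444)) = 1/(-9/2237563 + 4*1444²) = 1/(-9/2237563 + 4*2085136) = 1/(-9/2237563 + 8340544) = 1/(18662492654263/2237563) = 2237563/18662492654263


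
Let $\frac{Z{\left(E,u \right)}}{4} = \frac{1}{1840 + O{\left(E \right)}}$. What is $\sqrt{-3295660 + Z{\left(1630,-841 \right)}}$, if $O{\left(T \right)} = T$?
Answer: $\frac{i \sqrt{9920678120030}}{1735} \approx 1815.4 i$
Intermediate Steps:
$Z{\left(E,u \right)} = \frac{4}{1840 + E}$
$\sqrt{-3295660 + Z{\left(1630,-841 \right)}} = \sqrt{-3295660 + \frac{4}{1840 + 1630}} = \sqrt{-3295660 + \frac{4}{3470}} = \sqrt{-3295660 + 4 \cdot \frac{1}{3470}} = \sqrt{-3295660 + \frac{2}{1735}} = \sqrt{- \frac{5717970098}{1735}} = \frac{i \sqrt{9920678120030}}{1735}$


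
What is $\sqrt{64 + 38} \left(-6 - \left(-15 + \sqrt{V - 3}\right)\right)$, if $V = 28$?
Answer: $4 \sqrt{102} \approx 40.398$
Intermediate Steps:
$\sqrt{64 + 38} \left(-6 - \left(-15 + \sqrt{V - 3}\right)\right) = \sqrt{64 + 38} \left(-6 + \left(15 - \sqrt{28 - 3}\right)\right) = \sqrt{102} \left(-6 + \left(15 - \sqrt{25}\right)\right) = \sqrt{102} \left(-6 + \left(15 - 5\right)\right) = \sqrt{102} \left(-6 + 10\right) = \sqrt{102} \cdot 4 = 4 \sqrt{102}$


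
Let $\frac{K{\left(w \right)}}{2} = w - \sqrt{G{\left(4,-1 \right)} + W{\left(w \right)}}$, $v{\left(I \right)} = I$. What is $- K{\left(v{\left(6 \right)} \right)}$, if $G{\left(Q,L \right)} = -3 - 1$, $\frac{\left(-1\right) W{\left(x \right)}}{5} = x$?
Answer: $-12 + 2 i \sqrt{34} \approx -12.0 + 11.662 i$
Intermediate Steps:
$W{\left(x \right)} = - 5 x$
$G{\left(Q,L \right)} = -4$ ($G{\left(Q,L \right)} = -3 - 1 = -4$)
$K{\left(w \right)} = - 2 \sqrt{-4 - 5 w} + 2 w$ ($K{\left(w \right)} = 2 \left(w - \sqrt{-4 - 5 w}\right) = - 2 \sqrt{-4 - 5 w} + 2 w$)
$- K{\left(v{\left(6 \right)} \right)} = - (- 2 \sqrt{-4 - 30} + 2 \cdot 6) = - (- 2 \sqrt{-4 - 30} + 12) = - (- 2 \sqrt{-34} + 12) = - (- 2 i \sqrt{34} + 12) = - (12 - 2 i \sqrt{34}) = -12 + 2 i \sqrt{34}$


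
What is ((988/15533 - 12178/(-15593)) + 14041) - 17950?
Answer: -946578956963/242206069 ≈ -3908.2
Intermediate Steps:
((988/15533 - 12178/(-15593)) + 14041) - 17950 = ((988*(1/15533) - 12178*(-1/15593)) + 14041) - 17950 = ((988/15533 + 12178/15593) + 14041) - 17950 = (204566758/242206069 + 14041) - 17950 = 3401019981587/242206069 - 17950 = -946578956963/242206069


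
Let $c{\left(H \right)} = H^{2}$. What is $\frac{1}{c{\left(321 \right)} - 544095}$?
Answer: $- \frac{1}{441054} \approx -2.2673 \cdot 10^{-6}$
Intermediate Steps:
$\frac{1}{c{\left(321 \right)} - 544095} = \frac{1}{321^{2} - 544095} = \frac{1}{103041 - 544095} = \frac{1}{-441054} = - \frac{1}{441054}$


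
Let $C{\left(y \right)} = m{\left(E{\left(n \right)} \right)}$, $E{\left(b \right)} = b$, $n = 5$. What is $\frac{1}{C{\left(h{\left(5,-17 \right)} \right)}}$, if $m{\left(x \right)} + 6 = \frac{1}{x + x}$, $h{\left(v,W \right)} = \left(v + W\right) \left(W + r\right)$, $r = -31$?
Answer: $- \frac{10}{59} \approx -0.16949$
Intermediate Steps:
$h{\left(v,W \right)} = \left(-31 + W\right) \left(W + v\right)$ ($h{\left(v,W \right)} = \left(v + W\right) \left(W - 31\right) = \left(W + v\right) \left(-31 + W\right) = \left(-31 + W\right) \left(W + v\right)$)
$m{\left(x \right)} = -6 + \frac{1}{2 x}$ ($m{\left(x \right)} = -6 + \frac{1}{x + x} = -6 + \frac{1}{2 x}$)
$C{\left(y \right)} = - \frac{59}{10}$ ($C{\left(y \right)} = -6 + \frac{1}{2 \cdot 5} = -6 + \frac{1}{2} \cdot \frac{1}{5} = -6 + \frac{1}{10} = - \frac{59}{10}$)
$\frac{1}{C{\left(h{\left(5,-17 \right)} \right)}} = \frac{1}{- \frac{59}{10}} = - \frac{10}{59}$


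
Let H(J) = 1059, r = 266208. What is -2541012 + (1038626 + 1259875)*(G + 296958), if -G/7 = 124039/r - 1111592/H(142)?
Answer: 21909022944178190073/31323808 ≈ 6.9944e+11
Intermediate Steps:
G = 690161093615/93971424 (G = -7*(124039/266208 - 1111592/1059) = -7*(-98594441945/93971424) = 690161093615/93971424 ≈ 7344.4)
-2541012 + (1038626 + 1259875)*(G + 296958) = -2541012 + (1038626 + 1259875)*(690161093615/93971424 + 296958) = -2541012 + 2298501*(28595727221807/93971424) = -2541012 + 21909102538350203769/31323808 = 21909022944178190073/31323808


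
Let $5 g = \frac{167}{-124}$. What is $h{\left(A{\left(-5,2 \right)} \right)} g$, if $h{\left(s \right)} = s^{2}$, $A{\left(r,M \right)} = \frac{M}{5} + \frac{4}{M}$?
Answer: $- \frac{6012}{3875} \approx -1.5515$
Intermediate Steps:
$A{\left(r,M \right)} = \frac{4}{M} + \frac{M}{5}$ ($A{\left(r,M \right)} = M \frac{1}{5} + \frac{4}{M} = \frac{M}{5} + \frac{4}{M} = \frac{4}{M} + \frac{M}{5}$)
$g = - \frac{167}{620}$ ($g = \frac{167 \frac{1}{-124}}{5} = \frac{167 \left(- \frac{1}{124}\right)}{5} = \frac{1}{5} \left(- \frac{167}{124}\right) = - \frac{167}{620} \approx -0.26935$)
$h{\left(A{\left(-5,2 \right)} \right)} g = \left(\frac{4}{2} + \frac{1}{5} \cdot 2\right)^{2} \left(- \frac{167}{620}\right) = \left(4 \cdot \frac{1}{2} + \frac{2}{5}\right)^{2} \left(- \frac{167}{620}\right) = \left(2 + \frac{2}{5}\right)^{2} \left(- \frac{167}{620}\right) = \left(\frac{12}{5}\right)^{2} \left(- \frac{167}{620}\right) = \frac{144}{25} \left(- \frac{167}{620}\right) = - \frac{6012}{3875}$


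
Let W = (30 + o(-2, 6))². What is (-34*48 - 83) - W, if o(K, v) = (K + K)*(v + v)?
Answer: -2039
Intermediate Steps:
o(K, v) = 4*K*v (o(K, v) = (2*K)*(2*v) = 4*K*v)
W = 324 (W = (30 + 4*(-2)*6)² = (30 - 48)² = (-18)² = 324)
(-34*48 - 83) - W = (-34*48 - 83) - 1*324 = (-1632 - 83) - 324 = -1715 - 324 = -2039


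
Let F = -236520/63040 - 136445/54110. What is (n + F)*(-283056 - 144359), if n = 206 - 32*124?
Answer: 13734913410938905/8527736 ≈ 1.6106e+9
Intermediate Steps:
F = -53498975/8527736 (F = -236520*1/63040 - 136445*1/54110 = -5913/1576 - 27289/10822 = -53498975/8527736 ≈ -6.2735)
n = -3762 (n = 206 - 3968 = -3762)
(n + F)*(-283056 - 144359) = (-3762 - 53498975/8527736)*(-283056 - 144359) = -32134841807/8527736*(-427415) = 13734913410938905/8527736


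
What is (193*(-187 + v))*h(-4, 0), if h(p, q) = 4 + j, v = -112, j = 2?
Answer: -346242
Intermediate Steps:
h(p, q) = 6 (h(p, q) = 4 + 2 = 6)
(193*(-187 + v))*h(-4, 0) = (193*(-187 - 112))*6 = (193*(-299))*6 = -57707*6 = -346242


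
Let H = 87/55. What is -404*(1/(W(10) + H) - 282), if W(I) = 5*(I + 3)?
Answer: 208591058/1831 ≈ 1.1392e+5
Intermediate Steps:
W(I) = 15 + 5*I (W(I) = 5*(3 + I) = 15 + 5*I)
H = 87/55 (H = 87*(1/55) = 87/55 ≈ 1.5818)
-404*(1/(W(10) + H) - 282) = -404*(1/((15 + 5*10) + 87/55) - 282) = -404*(1/((15 + 50) + 87/55) - 282) = -404*(1/(65 + 87/55) - 282) = -404*(1/(3662/55) - 282) = -404*(55/3662 - 282) = -404*(-1032629/3662) = 208591058/1831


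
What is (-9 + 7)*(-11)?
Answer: 22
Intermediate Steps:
(-9 + 7)*(-11) = -2*(-11) = 22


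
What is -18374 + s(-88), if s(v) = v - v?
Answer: -18374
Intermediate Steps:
s(v) = 0
-18374 + s(-88) = -18374 + 0 = -18374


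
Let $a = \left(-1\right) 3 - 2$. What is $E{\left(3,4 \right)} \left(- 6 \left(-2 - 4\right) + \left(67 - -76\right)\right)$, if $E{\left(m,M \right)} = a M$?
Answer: $-3580$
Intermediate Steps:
$a = -5$ ($a = -3 - 2 = -5$)
$E{\left(m,M \right)} = - 5 M$
$E{\left(3,4 \right)} \left(- 6 \left(-2 - 4\right) + \left(67 - -76\right)\right) = \left(-5\right) 4 \left(- 6 \left(-2 - 4\right) + \left(67 - -76\right)\right) = - 20 \left(\left(-6\right) \left(-6\right) + \left(67 + 76\right)\right) = - 20 \left(36 + 143\right) = \left(-20\right) 179 = -3580$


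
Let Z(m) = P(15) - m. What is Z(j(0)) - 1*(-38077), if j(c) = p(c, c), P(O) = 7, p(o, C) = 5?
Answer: 38079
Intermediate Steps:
j(c) = 5
Z(m) = 7 - m
Z(j(0)) - 1*(-38077) = (7 - 1*5) - 1*(-38077) = (7 - 5) + 38077 = 2 + 38077 = 38079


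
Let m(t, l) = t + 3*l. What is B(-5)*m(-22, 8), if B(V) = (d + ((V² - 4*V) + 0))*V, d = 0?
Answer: -450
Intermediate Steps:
B(V) = V*(V² - 4*V) (B(V) = (0 + ((V² - 4*V) + 0))*V = (0 + (V² - 4*V))*V = (V² - 4*V)*V = V*(V² - 4*V))
B(-5)*m(-22, 8) = ((-5)²*(-4 - 5))*(-22 + 3*8) = (25*(-9))*(-22 + 24) = -225*2 = -450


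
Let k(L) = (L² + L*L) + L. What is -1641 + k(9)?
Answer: -1470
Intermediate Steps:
k(L) = L + 2*L² (k(L) = (L² + L²) + L = 2*L² + L = L + 2*L²)
-1641 + k(9) = -1641 + 9*(1 + 2*9) = -1641 + 9*(1 + 18) = -1641 + 9*19 = -1641 + 171 = -1470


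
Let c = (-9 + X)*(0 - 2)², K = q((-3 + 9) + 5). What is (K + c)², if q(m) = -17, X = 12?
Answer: 25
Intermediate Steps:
K = -17
c = 12 (c = (-9 + 12)*(0 - 2)² = 3*(-2)² = 3*4 = 12)
(K + c)² = (-17 + 12)² = (-5)² = 25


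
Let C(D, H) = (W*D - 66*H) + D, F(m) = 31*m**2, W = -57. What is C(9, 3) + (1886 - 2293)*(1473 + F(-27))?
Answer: -9798006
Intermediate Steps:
C(D, H) = -66*H - 56*D (C(D, H) = (-57*D - 66*H) + D = (-66*H - 57*D) + D = -66*H - 56*D)
C(9, 3) + (1886 - 2293)*(1473 + F(-27)) = (-66*3 - 56*9) + (1886 - 2293)*(1473 + 31*(-27)**2) = (-198 - 504) - 407*(1473 + 31*729) = -702 - 407*(1473 + 22599) = -702 - 407*24072 = -702 - 9797304 = -9798006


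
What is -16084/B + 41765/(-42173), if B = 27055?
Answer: -1808262607/1140990515 ≈ -1.5848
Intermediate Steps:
-16084/B + 41765/(-42173) = -16084/27055 + 41765/(-42173) = -16084*1/27055 + 41765*(-1/42173) = -16084/27055 - 41765/42173 = -1808262607/1140990515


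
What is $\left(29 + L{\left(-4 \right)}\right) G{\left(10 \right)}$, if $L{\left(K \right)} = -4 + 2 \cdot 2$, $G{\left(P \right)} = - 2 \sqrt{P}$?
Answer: $- 58 \sqrt{10} \approx -183.41$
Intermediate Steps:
$L{\left(K \right)} = 0$ ($L{\left(K \right)} = -4 + 4 = 0$)
$\left(29 + L{\left(-4 \right)}\right) G{\left(10 \right)} = \left(29 + 0\right) \left(- 2 \sqrt{10}\right) = 29 \left(- 2 \sqrt{10}\right) = - 58 \sqrt{10}$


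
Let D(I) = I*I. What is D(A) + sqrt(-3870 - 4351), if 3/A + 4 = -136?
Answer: 9/19600 + I*sqrt(8221) ≈ 0.00045918 + 90.67*I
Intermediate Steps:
A = -3/140 (A = 3/(-4 - 136) = 3/(-140) = 3*(-1/140) = -3/140 ≈ -0.021429)
D(I) = I**2
D(A) + sqrt(-3870 - 4351) = (-3/140)**2 + sqrt(-3870 - 4351) = 9/19600 + sqrt(-8221) = 9/19600 + I*sqrt(8221)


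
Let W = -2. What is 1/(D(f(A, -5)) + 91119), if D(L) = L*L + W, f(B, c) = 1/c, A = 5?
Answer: 25/2277926 ≈ 1.0975e-5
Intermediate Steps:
D(L) = -2 + L**2 (D(L) = L*L - 2 = L**2 - 2 = -2 + L**2)
1/(D(f(A, -5)) + 91119) = 1/((-2 + (1/(-5))**2) + 91119) = 1/((-2 + (-1/5)**2) + 91119) = 1/((-2 + 1/25) + 91119) = 1/(-49/25 + 91119) = 1/(2277926/25) = 25/2277926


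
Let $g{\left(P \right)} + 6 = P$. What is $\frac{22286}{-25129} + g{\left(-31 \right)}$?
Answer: $- \frac{952059}{25129} \approx -37.887$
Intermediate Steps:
$g{\left(P \right)} = -6 + P$
$\frac{22286}{-25129} + g{\left(-31 \right)} = \frac{22286}{-25129} - 37 = 22286 \left(- \frac{1}{25129}\right) - 37 = - \frac{22286}{25129} - 37 = - \frac{952059}{25129}$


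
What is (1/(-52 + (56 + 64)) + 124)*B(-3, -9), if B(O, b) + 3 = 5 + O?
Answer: -8433/68 ≈ -124.01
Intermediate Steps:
B(O, b) = 2 + O (B(O, b) = -3 + (5 + O) = 2 + O)
(1/(-52 + (56 + 64)) + 124)*B(-3, -9) = (1/(-52 + (56 + 64)) + 124)*(2 - 3) = (1/(-52 + 120) + 124)*(-1) = (1/68 + 124)*(-1) = (8433/68)*(-1) = -8433/68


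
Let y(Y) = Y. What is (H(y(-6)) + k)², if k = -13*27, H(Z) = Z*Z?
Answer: 99225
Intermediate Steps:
H(Z) = Z²
k = -351
(H(y(-6)) + k)² = ((-6)² - 351)² = (36 - 351)² = (-315)² = 99225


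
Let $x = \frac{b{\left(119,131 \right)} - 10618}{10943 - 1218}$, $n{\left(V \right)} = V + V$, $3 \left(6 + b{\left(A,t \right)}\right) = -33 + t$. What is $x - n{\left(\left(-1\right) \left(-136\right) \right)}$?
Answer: $- \frac{7967374}{29175} \approx -273.09$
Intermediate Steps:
$b{\left(A,t \right)} = -17 + \frac{t}{3}$ ($b{\left(A,t \right)} = -6 + \frac{-33 + t}{3} = -6 + \left(-11 + \frac{t}{3}\right) = -17 + \frac{t}{3}$)
$n{\left(V \right)} = 2 V$
$x = - \frac{31774}{29175}$ ($x = \frac{\left(-17 + \frac{1}{3} \cdot 131\right) - 10618}{10943 - 1218} = \frac{\left(-17 + \frac{131}{3}\right) - 10618}{9725} = \left(\frac{80}{3} - 10618\right) \frac{1}{9725} = \left(- \frac{31774}{3}\right) \frac{1}{9725} = - \frac{31774}{29175} \approx -1.0891$)
$x - n{\left(\left(-1\right) \left(-136\right) \right)} = - \frac{31774}{29175} - 2 \left(\left(-1\right) \left(-136\right)\right) = - \frac{31774}{29175} - 2 \cdot 136 = - \frac{31774}{29175} - 272 = - \frac{7967374}{29175}$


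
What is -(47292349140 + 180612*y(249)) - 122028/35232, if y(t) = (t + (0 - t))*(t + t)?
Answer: -138850337085209/2936 ≈ -4.7292e+10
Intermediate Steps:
y(t) = 0 (y(t) = (t - t)*(2*t) = 0*(2*t) = 0)
-(47292349140 + 180612*y(249)) - 122028/35232 = -180612/(1/(0 + 261845)) - 122028/35232 = -180612/(1/261845) - 122028*1/35232 = -180612/1/261845 - 10169/2936 = -180612*261845 - 10169/2936 = -47292349140 - 10169/2936 = -138850337085209/2936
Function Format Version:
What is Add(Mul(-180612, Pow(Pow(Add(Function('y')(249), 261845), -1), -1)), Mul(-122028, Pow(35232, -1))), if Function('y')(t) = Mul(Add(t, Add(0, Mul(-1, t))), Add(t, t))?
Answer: Rational(-138850337085209, 2936) ≈ -4.7292e+10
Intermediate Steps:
Function('y')(t) = 0 (Function('y')(t) = Mul(Add(t, Mul(-1, t)), Mul(2, t)) = Mul(0, Mul(2, t)) = 0)
Add(Mul(-180612, Pow(Pow(Add(Function('y')(249), 261845), -1), -1)), Mul(-122028, Pow(35232, -1))) = Add(Mul(-180612, Pow(Pow(Add(0, 261845), -1), -1)), Mul(-122028, Pow(35232, -1))) = Add(Mul(-180612, Pow(Pow(261845, -1), -1)), Mul(-122028, Rational(1, 35232))) = Add(Mul(-180612, Pow(Rational(1, 261845), -1)), Rational(-10169, 2936)) = Add(Mul(-180612, 261845), Rational(-10169, 2936)) = Add(-47292349140, Rational(-10169, 2936)) = Rational(-138850337085209, 2936)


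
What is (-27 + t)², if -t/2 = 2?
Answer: 961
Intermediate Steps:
t = -4 (t = -2*2 = -4)
(-27 + t)² = (-27 - 4)² = (-31)² = 961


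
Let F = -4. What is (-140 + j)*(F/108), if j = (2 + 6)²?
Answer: 76/27 ≈ 2.8148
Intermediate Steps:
j = 64 (j = 8² = 64)
(-140 + j)*(F/108) = (-140 + 64)*(-4/108) = -(-304)/108 = -76*(-1/27) = 76/27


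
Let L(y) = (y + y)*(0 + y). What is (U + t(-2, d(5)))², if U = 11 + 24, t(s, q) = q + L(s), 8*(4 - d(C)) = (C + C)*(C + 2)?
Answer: 23409/16 ≈ 1463.1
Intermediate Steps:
d(C) = 4 - C*(2 + C)/4 (d(C) = 4 - (C + C)*(C + 2)/8 = 4 - 2*C*(2 + C)/8 = 4 - C*(2 + C)/4)
L(y) = 2*y² (L(y) = (2*y)*y = 2*y²)
t(s, q) = q + 2*s²
U = 35
(U + t(-2, d(5)))² = (35 + ((4 - ½*5 - ¼*5²) + 2*(-2)²))² = (35 + ((4 - 5/2 - ¼*25) + 2*4))² = (35 + ((4 - 5/2 - 25/4) + 8))² = (35 + (-19/4 + 8))² = (35 + 13/4)² = (153/4)² = 23409/16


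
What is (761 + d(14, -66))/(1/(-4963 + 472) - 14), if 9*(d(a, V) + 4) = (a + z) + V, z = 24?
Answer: -677143/12575 ≈ -53.848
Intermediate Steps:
d(a, V) = -4/3 + V/9 + a/9 (d(a, V) = -4 + ((a + 24) + V)/9 = -4 + ((24 + a) + V)/9 = -4 + (24 + V + a)/9 = -4 + (8/3 + V/9 + a/9) = -4/3 + V/9 + a/9)
(761 + d(14, -66))/(1/(-4963 + 472) - 14) = (761 + (-4/3 + (⅑)*(-66) + (⅑)*14))/(1/(-4963 + 472) - 14) = (761 + (-4/3 - 22/3 + 14/9))/(1/(-4491) - 14) = (761 - 64/9)/(-1/4491 - 14) = 6785/(9*(-62875/4491)) = (6785/9)*(-4491/62875) = -677143/12575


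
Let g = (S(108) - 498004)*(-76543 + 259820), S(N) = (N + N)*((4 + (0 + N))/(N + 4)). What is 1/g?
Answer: -1/91233091276 ≈ -1.0961e-11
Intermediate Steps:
S(N) = 2*N (S(N) = (2*N)*((4 + N)/(4 + N)) = (2*N)*1 = 2*N)
g = -91233091276 (g = (2*108 - 498004)*(-76543 + 259820) = (216 - 498004)*183277 = -497788*183277 = -91233091276)
1/g = 1/(-91233091276) = -1/91233091276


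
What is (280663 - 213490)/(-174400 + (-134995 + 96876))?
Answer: -67173/212519 ≈ -0.31608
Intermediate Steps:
(280663 - 213490)/(-174400 + (-134995 + 96876)) = 67173/(-174400 - 38119) = 67173/(-212519) = 67173*(-1/212519) = -67173/212519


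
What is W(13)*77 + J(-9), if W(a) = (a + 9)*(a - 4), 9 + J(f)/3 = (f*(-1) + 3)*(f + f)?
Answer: 14571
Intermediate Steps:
J(f) = -27 + 6*f*(3 - f) (J(f) = -27 + 3*((f*(-1) + 3)*(f + f)) = -27 + 3*((-f + 3)*(2*f)) = -27 + 3*((3 - f)*(2*f)) = -27 + 3*(2*f*(3 - f)) = -27 + 6*f*(3 - f))
W(a) = (-4 + a)*(9 + a) (W(a) = (9 + a)*(-4 + a) = (-4 + a)*(9 + a))
W(13)*77 + J(-9) = (-36 + 13² + 5*13)*77 + (-27 - 6*(-9)² + 18*(-9)) = (-36 + 169 + 65)*77 + (-27 - 6*81 - 162) = 198*77 + (-27 - 486 - 162) = 15246 - 675 = 14571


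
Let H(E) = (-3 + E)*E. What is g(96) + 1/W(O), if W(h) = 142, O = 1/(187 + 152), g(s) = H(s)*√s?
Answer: 1/142 + 35712*√6 ≈ 87476.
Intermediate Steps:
H(E) = E*(-3 + E)
g(s) = s^(3/2)*(-3 + s) (g(s) = (s*(-3 + s))*√s = s^(3/2)*(-3 + s))
O = 1/339 ≈ 0.0029499
g(96) + 1/W(O) = 96^(3/2)*(-3 + 96) + 1/142 = (384*√6)*93 + 1/142 = 35712*√6 + 1/142 = 1/142 + 35712*√6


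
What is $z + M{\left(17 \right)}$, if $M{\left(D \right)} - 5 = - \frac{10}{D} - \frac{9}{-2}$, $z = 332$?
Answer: $\frac{11591}{34} \approx 340.91$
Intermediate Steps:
$M{\left(D \right)} = \frac{19}{2} - \frac{10}{D}$ ($M{\left(D \right)} = 5 - \left(- \frac{9}{2} + \frac{10}{D}\right) = 5 + \left(- \frac{10}{D} + \frac{9}{2}\right) = 5 + \left(\frac{9}{2} - \frac{10}{D}\right) = \frac{19}{2} - \frac{10}{D}$)
$z + M{\left(17 \right)} = 332 + \left(\frac{19}{2} - \frac{10}{17}\right) = 332 + \frac{303}{34} = \frac{11591}{34}$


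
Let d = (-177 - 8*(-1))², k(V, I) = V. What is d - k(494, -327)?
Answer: 28067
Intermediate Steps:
d = 28561 (d = (-177 + 8)² = (-169)² = 28561)
d - k(494, -327) = 28561 - 1*494 = 28561 - 494 = 28067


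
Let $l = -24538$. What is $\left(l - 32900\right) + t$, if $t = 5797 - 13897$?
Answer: $-65538$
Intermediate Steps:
$t = -8100$ ($t = 5797 - 13897 = -8100$)
$\left(l - 32900\right) + t = \left(-24538 - 32900\right) - 8100 = -57438 - 8100 = -65538$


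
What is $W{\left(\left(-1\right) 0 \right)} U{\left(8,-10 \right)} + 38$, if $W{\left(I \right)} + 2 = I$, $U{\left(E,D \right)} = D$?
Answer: $58$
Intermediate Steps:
$W{\left(I \right)} = -2 + I$
$W{\left(\left(-1\right) 0 \right)} U{\left(8,-10 \right)} + 38 = \left(-2 - 0\right) \left(-10\right) + 38 = \left(-2 + 0\right) \left(-10\right) + 38 = \left(-2\right) \left(-10\right) + 38 = 20 + 38 = 58$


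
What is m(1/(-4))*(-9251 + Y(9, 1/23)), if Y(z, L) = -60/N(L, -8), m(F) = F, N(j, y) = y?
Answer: 18487/8 ≈ 2310.9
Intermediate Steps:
Y(z, L) = 15/2 (Y(z, L) = -60/(-8) = -60*(-⅛) = 15/2)
m(1/(-4))*(-9251 + Y(9, 1/23)) = (-9251 + 15/2)/(-4) = -¼*(-18487/2) = 18487/8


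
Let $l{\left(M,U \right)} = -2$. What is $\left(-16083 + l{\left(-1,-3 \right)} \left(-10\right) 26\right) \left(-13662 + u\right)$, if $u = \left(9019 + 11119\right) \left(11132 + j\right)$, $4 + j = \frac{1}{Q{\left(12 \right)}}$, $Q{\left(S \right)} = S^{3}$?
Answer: $- \frac{3013103559020711}{864} \approx -3.4874 \cdot 10^{12}$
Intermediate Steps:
$j = - \frac{6911}{1728}$ ($j = -4 + \frac{1}{12^{3}} = -4 + \frac{1}{1728} = - \frac{6911}{1728} \approx -3.9994$)
$u = \frac{193618663765}{864}$ ($u = \left(9019 + 11119\right) \left(11132 - \frac{6911}{1728}\right) = 20138 \cdot \frac{19229185}{1728} = \frac{193618663765}{864} \approx 2.241 \cdot 10^{8}$)
$\left(-16083 + l{\left(-1,-3 \right)} \left(-10\right) 26\right) \left(-13662 + u\right) = \left(-16083 + \left(-2\right) \left(-10\right) 26\right) \left(-13662 + \frac{193618663765}{864}\right) = \left(-16083 + 20 \cdot 26\right) \frac{193606859797}{864} = \left(-16083 + 520\right) \frac{193606859797}{864} = \left(-15563\right) \frac{193606859797}{864} = - \frac{3013103559020711}{864}$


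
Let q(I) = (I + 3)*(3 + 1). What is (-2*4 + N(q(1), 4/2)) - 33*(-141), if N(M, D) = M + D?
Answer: 4663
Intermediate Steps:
q(I) = 12 + 4*I (q(I) = (3 + I)*4 = 12 + 4*I)
N(M, D) = D + M
(-2*4 + N(q(1), 4/2)) - 33*(-141) = (-2*4 + (4/2 + (12 + 4*1))) - 33*(-141) = (-8 + (4*(½) + (12 + 4))) + 4653 = (-8 + (2 + 16)) + 4653 = (-8 + 18) + 4653 = 10 + 4653 = 4663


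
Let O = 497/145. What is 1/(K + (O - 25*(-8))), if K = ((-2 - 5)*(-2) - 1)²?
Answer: 145/54002 ≈ 0.0026851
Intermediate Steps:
O = 497/145 (O = 497*(1/145) = 497/145 ≈ 3.4276)
K = 169 (K = (-7*(-2) - 1)² = (14 - 1)² = 13² = 169)
1/(K + (O - 25*(-8))) = 1/(169 + (497/145 - 25*(-8))) = 1/(169 + (497/145 + 200)) = 1/(169 + 29497/145) = 1/(54002/145) = 145/54002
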